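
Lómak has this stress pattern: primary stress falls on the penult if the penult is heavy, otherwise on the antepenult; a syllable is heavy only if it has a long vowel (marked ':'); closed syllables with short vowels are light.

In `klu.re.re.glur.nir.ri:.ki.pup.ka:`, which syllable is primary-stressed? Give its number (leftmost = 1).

7

Weights: 7 ki L, 8 pup L, 9 ka: H.
The penult (syllable 8, pup) is light, so stress falls on the antepenult (syllable 7, ki).
Primary stress: syllable 7 → klu.re.re.glur.nir.ri:.ˈki.pup.ka:.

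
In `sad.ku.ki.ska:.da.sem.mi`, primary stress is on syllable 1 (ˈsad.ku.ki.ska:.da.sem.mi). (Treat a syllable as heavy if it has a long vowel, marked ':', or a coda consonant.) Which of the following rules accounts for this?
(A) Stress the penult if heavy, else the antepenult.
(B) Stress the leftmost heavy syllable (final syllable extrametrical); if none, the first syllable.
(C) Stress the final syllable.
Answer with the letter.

Rule A → syllable 6 (observed: 1).
Rule B → syllable 1 ✓.
Rule C → syllable 7 (observed: 1).

B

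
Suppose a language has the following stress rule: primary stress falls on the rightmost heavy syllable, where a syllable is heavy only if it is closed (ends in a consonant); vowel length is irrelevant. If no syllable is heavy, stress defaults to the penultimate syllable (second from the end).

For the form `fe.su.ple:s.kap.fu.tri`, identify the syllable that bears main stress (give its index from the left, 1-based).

Weights: 1 fe L, 2 su L, 3 ple:s H, 4 kap H, 5 fu L, 6 tri L.
Heavy syllables in the domain: 3, 4. The rightmost is syllable 4 (kap).
Primary stress: syllable 4 → fe.su.ple:s.ˈkap.fu.tri.

4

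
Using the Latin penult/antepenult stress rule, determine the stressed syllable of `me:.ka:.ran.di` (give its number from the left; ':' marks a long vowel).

Classical Latin: stress the penult if heavy (long vowel or closed), else the antepenult.
Weights: 2 ka: H, 3 ran H, 4 di L.
The penult (syllable 3, ran) is heavy, so it takes stress.
Stress on syllable 3: me:.ka:.ˈran.di.

3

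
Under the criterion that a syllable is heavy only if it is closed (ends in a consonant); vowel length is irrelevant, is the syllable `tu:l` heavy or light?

heavy

`tu:l`: long vowel, closed (coda /l/). Closed (coda /l/) → heavy.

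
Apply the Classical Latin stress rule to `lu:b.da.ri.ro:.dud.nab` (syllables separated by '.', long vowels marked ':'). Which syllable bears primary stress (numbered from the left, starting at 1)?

5

Classical Latin: stress the penult if heavy (long vowel or closed), else the antepenult.
Weights: 4 ro: H, 5 dud H, 6 nab H.
The penult (syllable 5, dud) is heavy, so it takes stress.
Stress on syllable 5: lu:b.da.ri.ro:.ˈdud.nab.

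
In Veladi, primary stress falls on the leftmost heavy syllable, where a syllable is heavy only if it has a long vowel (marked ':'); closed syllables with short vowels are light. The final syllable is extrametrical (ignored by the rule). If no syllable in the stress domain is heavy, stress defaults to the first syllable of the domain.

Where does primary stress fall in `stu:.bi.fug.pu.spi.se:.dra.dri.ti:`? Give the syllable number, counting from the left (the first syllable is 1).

1

The final syllable (9, ti:) is extrametrical; the stress domain is syllables 1–8.
Weights: 1 stu: H, 2 bi L, 3 fug L, 4 pu L, 5 spi L, 6 se: H, 7 dra L, 8 dri L.
Heavy syllables in the domain: 1, 6. The leftmost is syllable 1 (stu:).
Primary stress: syllable 1 → ˈstu:.bi.fug.pu.spi.se:.dra.dri.ti:.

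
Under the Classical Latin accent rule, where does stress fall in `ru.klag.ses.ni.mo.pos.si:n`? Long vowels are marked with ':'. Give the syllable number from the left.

6

Classical Latin: stress the penult if heavy (long vowel or closed), else the antepenult.
Weights: 5 mo L, 6 pos H, 7 si:n H.
The penult (syllable 6, pos) is heavy, so it takes stress.
Stress on syllable 6: ru.klag.ses.ni.mo.ˈpos.si:n.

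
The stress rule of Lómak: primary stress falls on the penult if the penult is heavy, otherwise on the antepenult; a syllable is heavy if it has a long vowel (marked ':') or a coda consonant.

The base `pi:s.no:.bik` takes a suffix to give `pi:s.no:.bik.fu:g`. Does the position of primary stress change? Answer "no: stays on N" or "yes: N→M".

Base `pi:s.no:.bik` (3 syllables):
  Weights: 1 pi:s H, 2 no: H, 3 bik H.
  The penult (syllable 2, no:) is heavy, so it takes stress.
  → primary stress on syllable 2.
Suffixed `pi:s.no:.bik.fu:g` (4 syllables):
  Weights: 2 no: H, 3 bik H, 4 fu:g H.
  The penult (syllable 3, bik) is heavy, so it takes stress.
  → primary stress on syllable 3.

yes: 2→3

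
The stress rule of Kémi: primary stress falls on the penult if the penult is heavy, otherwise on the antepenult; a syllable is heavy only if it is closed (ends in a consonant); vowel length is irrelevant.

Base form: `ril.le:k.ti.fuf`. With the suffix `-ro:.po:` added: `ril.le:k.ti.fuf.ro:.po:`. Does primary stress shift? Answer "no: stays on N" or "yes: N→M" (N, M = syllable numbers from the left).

Base `ril.le:k.ti.fuf` (4 syllables):
  Weights: 2 le:k H, 3 ti L, 4 fuf H.
  The penult (syllable 3, ti) is light, so stress falls on the antepenult (syllable 2, le:k).
  → primary stress on syllable 2.
Suffixed `ril.le:k.ti.fuf.ro:.po:` (6 syllables):
  Weights: 4 fuf H, 5 ro: L, 6 po: L.
  The penult (syllable 5, ro:) is light, so stress falls on the antepenult (syllable 4, fuf).
  → primary stress on syllable 4.

yes: 2→4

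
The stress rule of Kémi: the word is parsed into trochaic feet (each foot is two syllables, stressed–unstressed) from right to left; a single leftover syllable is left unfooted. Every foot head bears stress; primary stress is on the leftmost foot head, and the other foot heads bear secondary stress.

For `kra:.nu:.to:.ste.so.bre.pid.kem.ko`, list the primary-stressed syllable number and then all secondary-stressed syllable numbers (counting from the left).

Parse right to left into trochaic (ˈσσ) feet: kra: (ˈnu:.to:) (ˈste.so) (ˈbre.pid) (ˈkem.ko). Syllable 1 is left unfooted.
Foot heads (stressed positions): 2, 4, 6, 8.
End Rule Leftmost: primary stress on the leftmost head = syllable 2.
Secondary stress on 4, 6, 8: kra:.ˈnu:.to:.ˌste.so.ˌbre.pid.ˌkem.ko.

primary 2, secondary 4, 6, 8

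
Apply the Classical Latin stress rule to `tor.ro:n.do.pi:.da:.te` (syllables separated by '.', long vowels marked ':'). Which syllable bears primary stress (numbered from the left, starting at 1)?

5

Classical Latin: stress the penult if heavy (long vowel or closed), else the antepenult.
Weights: 4 pi: H, 5 da: H, 6 te L.
The penult (syllable 5, da:) is heavy, so it takes stress.
Stress on syllable 5: tor.ro:n.do.pi:.ˈda:.te.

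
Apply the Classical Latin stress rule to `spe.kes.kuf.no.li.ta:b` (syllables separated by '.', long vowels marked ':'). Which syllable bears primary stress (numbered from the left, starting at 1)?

Classical Latin: stress the penult if heavy (long vowel or closed), else the antepenult.
Weights: 4 no L, 5 li L, 6 ta:b H.
The penult (syllable 5, li) is light, so stress falls on the antepenult (syllable 4, no).
Stress on syllable 4: spe.kes.kuf.ˈno.li.ta:b.

4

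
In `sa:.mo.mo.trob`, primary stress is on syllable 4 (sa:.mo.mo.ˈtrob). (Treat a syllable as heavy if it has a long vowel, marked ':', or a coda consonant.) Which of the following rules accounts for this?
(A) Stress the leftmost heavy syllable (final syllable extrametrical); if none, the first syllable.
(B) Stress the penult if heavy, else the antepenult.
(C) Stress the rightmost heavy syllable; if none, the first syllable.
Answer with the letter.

C

Rule A → syllable 1 (observed: 4).
Rule B → syllable 2 (observed: 4).
Rule C → syllable 4 ✓.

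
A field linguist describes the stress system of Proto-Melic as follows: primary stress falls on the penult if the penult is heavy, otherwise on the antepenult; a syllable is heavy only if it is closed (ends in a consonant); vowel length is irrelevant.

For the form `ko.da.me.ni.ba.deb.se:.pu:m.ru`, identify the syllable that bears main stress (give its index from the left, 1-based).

Weights: 7 se: L, 8 pu:m H, 9 ru L.
The penult (syllable 8, pu:m) is heavy, so it takes stress.
Primary stress: syllable 8 → ko.da.me.ni.ba.deb.se:.ˈpu:m.ru.

8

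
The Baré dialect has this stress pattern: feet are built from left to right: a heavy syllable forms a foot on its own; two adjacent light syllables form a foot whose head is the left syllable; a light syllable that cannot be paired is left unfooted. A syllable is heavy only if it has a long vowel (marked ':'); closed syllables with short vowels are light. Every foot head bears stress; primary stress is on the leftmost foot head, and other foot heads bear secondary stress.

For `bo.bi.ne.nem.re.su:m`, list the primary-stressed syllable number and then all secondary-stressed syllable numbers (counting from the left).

Weights: 1 bo L, 2 bi L, 3 ne L, 4 nem L, 5 re L, 6 su:m H.
Parse left to right (heavy = foot alone; LL = one foot; stranded L unfooted): (ˈbo.bi) (ˈne.nem) re (ˈsu:m).
Foot heads: 1, 3, 6.
Primary stress on the leftmost head = syllable 1.
Secondary stress on 3, 6: ˈbo.bi.ˌne.nem.re.ˌsu:m.

primary 1, secondary 3, 6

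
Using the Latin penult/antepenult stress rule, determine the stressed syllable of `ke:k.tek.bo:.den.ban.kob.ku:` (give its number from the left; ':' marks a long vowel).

Classical Latin: stress the penult if heavy (long vowel or closed), else the antepenult.
Weights: 5 ban H, 6 kob H, 7 ku: H.
The penult (syllable 6, kob) is heavy, so it takes stress.
Stress on syllable 6: ke:k.tek.bo:.den.ban.ˈkob.ku:.

6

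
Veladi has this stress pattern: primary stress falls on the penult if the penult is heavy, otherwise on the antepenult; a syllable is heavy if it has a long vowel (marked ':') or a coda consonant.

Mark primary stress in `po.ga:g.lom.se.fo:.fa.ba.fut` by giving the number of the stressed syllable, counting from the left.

6

Weights: 6 fa L, 7 ba L, 8 fut H.
The penult (syllable 7, ba) is light, so stress falls on the antepenult (syllable 6, fa).
Primary stress: syllable 6 → po.ga:g.lom.se.fo:.ˈfa.ba.fut.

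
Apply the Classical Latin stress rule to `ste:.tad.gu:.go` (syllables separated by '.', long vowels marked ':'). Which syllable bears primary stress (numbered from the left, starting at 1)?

3

Classical Latin: stress the penult if heavy (long vowel or closed), else the antepenult.
Weights: 2 tad H, 3 gu: H, 4 go L.
The penult (syllable 3, gu:) is heavy, so it takes stress.
Stress on syllable 3: ste:.tad.ˈgu:.go.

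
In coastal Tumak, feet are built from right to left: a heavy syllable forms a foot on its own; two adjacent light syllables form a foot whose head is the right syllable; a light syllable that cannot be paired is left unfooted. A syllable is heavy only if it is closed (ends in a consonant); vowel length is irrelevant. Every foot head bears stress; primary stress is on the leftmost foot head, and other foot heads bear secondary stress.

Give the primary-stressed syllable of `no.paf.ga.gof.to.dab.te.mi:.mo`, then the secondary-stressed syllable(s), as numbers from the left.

primary 2, secondary 4, 6, 9

Weights: 1 no L, 2 paf H, 3 ga L, 4 gof H, 5 to L, 6 dab H, 7 te L, 8 mi: L, 9 mo L.
Parse right to left (heavy = foot alone; LL = one foot; stranded L unfooted): no (ˈpaf) ga (ˈgof) to (ˈdab) te (mi:.ˈmo).
Foot heads: 2, 4, 6, 9.
Primary stress on the leftmost head = syllable 2.
Secondary stress on 4, 6, 9: no.ˈpaf.ga.ˌgof.to.ˌdab.te.mi:.ˌmo.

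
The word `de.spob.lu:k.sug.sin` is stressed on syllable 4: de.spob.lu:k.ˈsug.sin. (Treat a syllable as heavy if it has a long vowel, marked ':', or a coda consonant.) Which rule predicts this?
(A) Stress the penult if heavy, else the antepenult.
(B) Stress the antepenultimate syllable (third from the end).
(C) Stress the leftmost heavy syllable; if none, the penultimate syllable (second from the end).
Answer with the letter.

Rule A → syllable 4 ✓.
Rule B → syllable 3 (observed: 4).
Rule C → syllable 2 (observed: 4).

A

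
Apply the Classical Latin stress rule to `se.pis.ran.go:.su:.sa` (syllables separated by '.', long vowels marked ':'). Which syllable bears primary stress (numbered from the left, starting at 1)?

5

Classical Latin: stress the penult if heavy (long vowel or closed), else the antepenult.
Weights: 4 go: H, 5 su: H, 6 sa L.
The penult (syllable 5, su:) is heavy, so it takes stress.
Stress on syllable 5: se.pis.ran.go:.ˈsu:.sa.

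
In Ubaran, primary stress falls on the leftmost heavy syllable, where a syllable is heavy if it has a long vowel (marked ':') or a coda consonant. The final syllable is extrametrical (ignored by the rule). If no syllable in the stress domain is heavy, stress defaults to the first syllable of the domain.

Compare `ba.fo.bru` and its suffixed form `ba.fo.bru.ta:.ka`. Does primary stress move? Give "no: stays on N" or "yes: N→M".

Base `ba.fo.bru` (3 syllables):
  The final syllable (3, bru) is extrametrical; the stress domain is syllables 1–2.
  Weights: 1 ba L, 2 fo L.
  No heavy syllable in the domain; default to the first syllable of the domain = syllable 1.
  → primary stress on syllable 1.
Suffixed `ba.fo.bru.ta:.ka` (5 syllables):
  The final syllable (5, ka) is extrametrical; the stress domain is syllables 1–4.
  Weights: 1 ba L, 2 fo L, 3 bru L, 4 ta: H.
  Heavy syllables in the domain: 4. The leftmost is syllable 4 (ta:).
  → primary stress on syllable 4.

yes: 1→4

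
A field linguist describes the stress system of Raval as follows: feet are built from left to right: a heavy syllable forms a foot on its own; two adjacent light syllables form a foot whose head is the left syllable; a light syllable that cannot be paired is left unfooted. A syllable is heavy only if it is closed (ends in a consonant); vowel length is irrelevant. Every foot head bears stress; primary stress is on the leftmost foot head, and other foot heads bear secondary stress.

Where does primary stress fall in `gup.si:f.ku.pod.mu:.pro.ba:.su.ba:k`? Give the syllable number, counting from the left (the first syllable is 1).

Weights: 1 gup H, 2 si:f H, 3 ku L, 4 pod H, 5 mu: L, 6 pro L, 7 ba: L, 8 su L, 9 ba:k H.
Parse left to right (heavy = foot alone; LL = one foot; stranded L unfooted): (ˈgup) (ˈsi:f) ku (ˈpod) (ˈmu:.pro) (ˈba:.su) (ˈba:k).
Foot heads: 1, 2, 4, 5, 7, 9.
Primary stress on the leftmost head = syllable 1.
Primary stress: syllable 1 → ˈgup.si:f.ku.pod.mu:.pro.ba:.su.ba:k.

1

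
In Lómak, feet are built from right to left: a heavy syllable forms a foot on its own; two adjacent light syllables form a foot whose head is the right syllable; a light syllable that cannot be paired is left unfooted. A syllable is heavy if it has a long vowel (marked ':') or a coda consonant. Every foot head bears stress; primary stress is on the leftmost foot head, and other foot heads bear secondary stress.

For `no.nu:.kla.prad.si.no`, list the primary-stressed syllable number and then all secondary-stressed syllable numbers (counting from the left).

primary 2, secondary 4, 6

Weights: 1 no L, 2 nu: H, 3 kla L, 4 prad H, 5 si L, 6 no L.
Parse right to left (heavy = foot alone; LL = one foot; stranded L unfooted): no (ˈnu:) kla (ˈprad) (si.ˈno).
Foot heads: 2, 4, 6.
Primary stress on the leftmost head = syllable 2.
Secondary stress on 4, 6: no.ˈnu:.kla.ˌprad.si.ˌno.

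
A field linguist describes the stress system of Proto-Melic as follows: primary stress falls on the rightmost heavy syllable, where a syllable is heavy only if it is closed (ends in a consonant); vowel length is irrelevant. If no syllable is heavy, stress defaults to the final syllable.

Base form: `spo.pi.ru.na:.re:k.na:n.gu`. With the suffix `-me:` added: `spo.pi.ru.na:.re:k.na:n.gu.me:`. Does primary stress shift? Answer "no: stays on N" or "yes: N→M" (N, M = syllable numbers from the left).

Base `spo.pi.ru.na:.re:k.na:n.gu` (7 syllables):
  Weights: 1 spo L, 2 pi L, 3 ru L, 4 na: L, 5 re:k H, 6 na:n H, 7 gu L.
  Heavy syllables in the domain: 5, 6. The rightmost is syllable 6 (na:n).
  → primary stress on syllable 6.
Suffixed `spo.pi.ru.na:.re:k.na:n.gu.me:` (8 syllables):
  Weights: 1 spo L, 2 pi L, 3 ru L, 4 na: L, 5 re:k H, 6 na:n H, 7 gu L, 8 me: L.
  Heavy syllables in the domain: 5, 6. The rightmost is syllable 6 (na:n).
  → primary stress on syllable 6.

no: stays on 6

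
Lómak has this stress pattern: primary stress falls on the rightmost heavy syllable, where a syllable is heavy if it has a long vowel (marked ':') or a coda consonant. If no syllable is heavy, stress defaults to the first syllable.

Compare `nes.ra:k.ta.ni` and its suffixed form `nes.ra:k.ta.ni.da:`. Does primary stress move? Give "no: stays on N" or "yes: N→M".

Base `nes.ra:k.ta.ni` (4 syllables):
  Weights: 1 nes H, 2 ra:k H, 3 ta L, 4 ni L.
  Heavy syllables in the domain: 1, 2. The rightmost is syllable 2 (ra:k).
  → primary stress on syllable 2.
Suffixed `nes.ra:k.ta.ni.da:` (5 syllables):
  Weights: 1 nes H, 2 ra:k H, 3 ta L, 4 ni L, 5 da: H.
  Heavy syllables in the domain: 1, 2, 5. The rightmost is syllable 5 (da:).
  → primary stress on syllable 5.

yes: 2→5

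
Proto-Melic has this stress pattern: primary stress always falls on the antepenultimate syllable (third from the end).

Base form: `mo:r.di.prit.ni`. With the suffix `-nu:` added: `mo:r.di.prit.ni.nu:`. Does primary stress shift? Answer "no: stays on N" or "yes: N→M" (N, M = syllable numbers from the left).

Base `mo:r.di.prit.ni` (4 syllables):
  The word has 4 syllables; the antepenultimate syllable (third from the end) is syllable 2 (di).
  → primary stress on syllable 2.
Suffixed `mo:r.di.prit.ni.nu:` (5 syllables):
  The word has 5 syllables; the antepenultimate syllable (third from the end) is syllable 3 (prit).
  → primary stress on syllable 3.

yes: 2→3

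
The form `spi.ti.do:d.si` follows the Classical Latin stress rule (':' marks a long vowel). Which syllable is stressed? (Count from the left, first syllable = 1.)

3

Classical Latin: stress the penult if heavy (long vowel or closed), else the antepenult.
Weights: 2 ti L, 3 do:d H, 4 si L.
The penult (syllable 3, do:d) is heavy, so it takes stress.
Stress on syllable 3: spi.ti.ˈdo:d.si.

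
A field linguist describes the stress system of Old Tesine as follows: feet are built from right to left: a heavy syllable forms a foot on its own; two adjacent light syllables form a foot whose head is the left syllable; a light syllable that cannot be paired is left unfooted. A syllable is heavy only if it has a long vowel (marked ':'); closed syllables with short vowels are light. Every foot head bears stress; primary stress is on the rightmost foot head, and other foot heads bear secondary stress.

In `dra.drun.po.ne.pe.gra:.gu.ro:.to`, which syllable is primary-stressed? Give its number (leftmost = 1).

Weights: 1 dra L, 2 drun L, 3 po L, 4 ne L, 5 pe L, 6 gra: H, 7 gu L, 8 ro: H, 9 to L.
Parse right to left (heavy = foot alone; LL = one foot; stranded L unfooted): dra (ˈdrun.po) (ˈne.pe) (ˈgra:) gu (ˈro:) to.
Foot heads: 2, 4, 6, 8.
Primary stress on the rightmost head = syllable 8.
Primary stress: syllable 8 → dra.drun.po.ne.pe.gra:.gu.ˈro:.to.

8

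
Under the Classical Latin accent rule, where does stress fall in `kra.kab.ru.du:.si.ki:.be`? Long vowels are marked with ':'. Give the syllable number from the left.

Classical Latin: stress the penult if heavy (long vowel or closed), else the antepenult.
Weights: 5 si L, 6 ki: H, 7 be L.
The penult (syllable 6, ki:) is heavy, so it takes stress.
Stress on syllable 6: kra.kab.ru.du:.si.ˈki:.be.

6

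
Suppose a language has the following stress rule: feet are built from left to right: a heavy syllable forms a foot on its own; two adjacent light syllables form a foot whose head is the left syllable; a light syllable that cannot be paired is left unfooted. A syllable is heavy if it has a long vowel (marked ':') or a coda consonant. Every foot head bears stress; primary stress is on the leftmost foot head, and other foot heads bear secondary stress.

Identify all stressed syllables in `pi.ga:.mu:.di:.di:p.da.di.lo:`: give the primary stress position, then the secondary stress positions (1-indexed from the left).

primary 2, secondary 3, 4, 5, 6, 8

Weights: 1 pi L, 2 ga: H, 3 mu: H, 4 di: H, 5 di:p H, 6 da L, 7 di L, 8 lo: H.
Parse left to right (heavy = foot alone; LL = one foot; stranded L unfooted): pi (ˈga:) (ˈmu:) (ˈdi:) (ˈdi:p) (ˈda.di) (ˈlo:).
Foot heads: 2, 3, 4, 5, 6, 8.
Primary stress on the leftmost head = syllable 2.
Secondary stress on 3, 4, 5, 6, 8: pi.ˈga:.ˌmu:.ˌdi:.ˌdi:p.ˌda.di.ˌlo:.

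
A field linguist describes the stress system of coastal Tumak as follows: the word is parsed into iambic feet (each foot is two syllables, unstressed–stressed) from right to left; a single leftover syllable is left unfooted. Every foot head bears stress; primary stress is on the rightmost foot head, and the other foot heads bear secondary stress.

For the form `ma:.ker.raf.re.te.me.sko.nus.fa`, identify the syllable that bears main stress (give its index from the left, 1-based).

9

Parse right to left into iambic (σˈσ) feet: ma: (ker.ˈraf) (re.ˈte) (me.ˈsko) (nus.ˈfa). Syllable 1 is left unfooted.
Foot heads (stressed positions): 3, 5, 7, 9.
End Rule Rightmost: primary stress on the rightmost head = syllable 9.
Primary stress: syllable 9 → ma:.ker.raf.re.te.me.sko.nus.ˈfa.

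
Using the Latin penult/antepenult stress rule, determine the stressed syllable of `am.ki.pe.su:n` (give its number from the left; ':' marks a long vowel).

Classical Latin: stress the penult if heavy (long vowel or closed), else the antepenult.
Weights: 2 ki L, 3 pe L, 4 su:n H.
The penult (syllable 3, pe) is light, so stress falls on the antepenult (syllable 2, ki).
Stress on syllable 2: am.ˈki.pe.su:n.

2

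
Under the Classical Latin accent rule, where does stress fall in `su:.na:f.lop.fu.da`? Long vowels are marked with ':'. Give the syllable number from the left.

3

Classical Latin: stress the penult if heavy (long vowel or closed), else the antepenult.
Weights: 3 lop H, 4 fu L, 5 da L.
The penult (syllable 4, fu) is light, so stress falls on the antepenult (syllable 3, lop).
Stress on syllable 3: su:.na:f.ˈlop.fu.da.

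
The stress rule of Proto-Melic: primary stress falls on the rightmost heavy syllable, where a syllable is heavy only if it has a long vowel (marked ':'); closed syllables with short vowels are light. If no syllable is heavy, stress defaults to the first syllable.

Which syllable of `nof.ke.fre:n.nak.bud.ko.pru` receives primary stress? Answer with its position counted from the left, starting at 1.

3

Weights: 1 nof L, 2 ke L, 3 fre:n H, 4 nak L, 5 bud L, 6 ko L, 7 pru L.
Heavy syllables in the domain: 3. The rightmost is syllable 3 (fre:n).
Primary stress: syllable 3 → nof.ke.ˈfre:n.nak.bud.ko.pru.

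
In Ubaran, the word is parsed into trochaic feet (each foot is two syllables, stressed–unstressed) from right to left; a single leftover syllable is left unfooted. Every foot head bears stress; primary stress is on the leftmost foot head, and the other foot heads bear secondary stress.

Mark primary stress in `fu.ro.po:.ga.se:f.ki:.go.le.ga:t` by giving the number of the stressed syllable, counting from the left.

Parse right to left into trochaic (ˈσσ) feet: fu (ˈro.po:) (ˈga.se:f) (ˈki:.go) (ˈle.ga:t). Syllable 1 is left unfooted.
Foot heads (stressed positions): 2, 4, 6, 8.
End Rule Leftmost: primary stress on the leftmost head = syllable 2.
Primary stress: syllable 2 → fu.ˈro.po:.ga.se:f.ki:.go.le.ga:t.

2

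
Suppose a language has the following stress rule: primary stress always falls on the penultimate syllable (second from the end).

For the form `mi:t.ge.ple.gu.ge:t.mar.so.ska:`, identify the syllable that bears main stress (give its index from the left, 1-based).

The word has 8 syllables; the penultimate syllable (second from the end) is syllable 7 (so).
Primary stress: syllable 7 → mi:t.ge.ple.gu.ge:t.mar.ˈso.ska:.

7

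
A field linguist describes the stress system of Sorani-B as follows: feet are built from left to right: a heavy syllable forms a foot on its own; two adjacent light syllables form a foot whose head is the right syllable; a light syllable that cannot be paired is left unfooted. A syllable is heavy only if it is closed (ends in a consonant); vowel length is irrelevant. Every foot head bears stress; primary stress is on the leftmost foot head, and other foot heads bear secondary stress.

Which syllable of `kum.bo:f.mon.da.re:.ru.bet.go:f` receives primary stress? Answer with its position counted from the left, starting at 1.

1

Weights: 1 kum H, 2 bo:f H, 3 mon H, 4 da L, 5 re: L, 6 ru L, 7 bet H, 8 go:f H.
Parse left to right (heavy = foot alone; LL = one foot; stranded L unfooted): (ˈkum) (ˈbo:f) (ˈmon) (da.ˈre:) ru (ˈbet) (ˈgo:f).
Foot heads: 1, 2, 3, 5, 7, 8.
Primary stress on the leftmost head = syllable 1.
Primary stress: syllable 1 → ˈkum.bo:f.mon.da.re:.ru.bet.go:f.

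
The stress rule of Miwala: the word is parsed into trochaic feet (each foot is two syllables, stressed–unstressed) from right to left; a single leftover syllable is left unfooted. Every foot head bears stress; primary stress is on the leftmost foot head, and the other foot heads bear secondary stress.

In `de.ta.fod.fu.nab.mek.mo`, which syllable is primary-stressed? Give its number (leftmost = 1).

Parse right to left into trochaic (ˈσσ) feet: de (ˈta.fod) (ˈfu.nab) (ˈmek.mo). Syllable 1 is left unfooted.
Foot heads (stressed positions): 2, 4, 6.
End Rule Leftmost: primary stress on the leftmost head = syllable 2.
Primary stress: syllable 2 → de.ˈta.fod.fu.nab.mek.mo.

2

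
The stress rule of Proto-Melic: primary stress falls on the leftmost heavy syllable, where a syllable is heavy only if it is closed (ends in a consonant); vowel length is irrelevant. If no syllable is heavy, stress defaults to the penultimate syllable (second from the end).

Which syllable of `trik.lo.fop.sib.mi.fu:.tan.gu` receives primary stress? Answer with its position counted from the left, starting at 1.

Weights: 1 trik H, 2 lo L, 3 fop H, 4 sib H, 5 mi L, 6 fu: L, 7 tan H, 8 gu L.
Heavy syllables in the domain: 1, 3, 4, 7. The leftmost is syllable 1 (trik).
Primary stress: syllable 1 → ˈtrik.lo.fop.sib.mi.fu:.tan.gu.

1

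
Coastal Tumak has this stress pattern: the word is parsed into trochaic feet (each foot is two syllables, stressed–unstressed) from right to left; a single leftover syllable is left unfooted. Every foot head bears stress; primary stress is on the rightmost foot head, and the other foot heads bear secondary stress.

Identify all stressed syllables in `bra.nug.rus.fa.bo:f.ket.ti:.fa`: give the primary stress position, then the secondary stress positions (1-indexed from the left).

Parse right to left into trochaic (ˈσσ) feet: (ˈbra.nug) (ˈrus.fa) (ˈbo:f.ket) (ˈti:.fa).
Foot heads (stressed positions): 1, 3, 5, 7.
End Rule Rightmost: primary stress on the rightmost head = syllable 7.
Secondary stress on 1, 3, 5: ˌbra.nug.ˌrus.fa.ˌbo:f.ket.ˈti:.fa.

primary 7, secondary 1, 3, 5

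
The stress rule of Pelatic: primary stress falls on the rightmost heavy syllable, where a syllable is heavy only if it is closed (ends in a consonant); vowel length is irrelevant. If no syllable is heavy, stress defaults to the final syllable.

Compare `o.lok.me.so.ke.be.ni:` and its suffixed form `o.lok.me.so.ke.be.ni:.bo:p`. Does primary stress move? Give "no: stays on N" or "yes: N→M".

yes: 2→8

Base `o.lok.me.so.ke.be.ni:` (7 syllables):
  Weights: 1 o L, 2 lok H, 3 me L, 4 so L, 5 ke L, 6 be L, 7 ni: L.
  Heavy syllables in the domain: 2. The rightmost is syllable 2 (lok).
  → primary stress on syllable 2.
Suffixed `o.lok.me.so.ke.be.ni:.bo:p` (8 syllables):
  Weights: 1 o L, 2 lok H, 3 me L, 4 so L, 5 ke L, 6 be L, 7 ni: L, 8 bo:p H.
  Heavy syllables in the domain: 2, 8. The rightmost is syllable 8 (bo:p).
  → primary stress on syllable 8.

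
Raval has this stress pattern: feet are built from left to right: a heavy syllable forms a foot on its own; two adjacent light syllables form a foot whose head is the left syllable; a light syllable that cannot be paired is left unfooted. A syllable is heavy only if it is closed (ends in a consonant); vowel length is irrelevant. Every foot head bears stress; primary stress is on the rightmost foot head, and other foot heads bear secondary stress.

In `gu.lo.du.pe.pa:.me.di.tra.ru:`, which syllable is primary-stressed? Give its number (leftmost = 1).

Weights: 1 gu L, 2 lo L, 3 du L, 4 pe L, 5 pa: L, 6 me L, 7 di L, 8 tra L, 9 ru: L.
Parse left to right (heavy = foot alone; LL = one foot; stranded L unfooted): (ˈgu.lo) (ˈdu.pe) (ˈpa:.me) (ˈdi.tra) ru:.
Foot heads: 1, 3, 5, 7.
Primary stress on the rightmost head = syllable 7.
Primary stress: syllable 7 → gu.lo.du.pe.pa:.me.ˈdi.tra.ru:.

7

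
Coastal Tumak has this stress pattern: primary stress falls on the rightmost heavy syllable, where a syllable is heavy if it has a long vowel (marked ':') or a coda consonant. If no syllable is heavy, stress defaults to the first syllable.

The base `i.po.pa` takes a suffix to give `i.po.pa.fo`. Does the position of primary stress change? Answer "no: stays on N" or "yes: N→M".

no: stays on 1

Base `i.po.pa` (3 syllables):
  Weights: 1 i L, 2 po L, 3 pa L.
  No heavy syllable in the domain; default to the first syllable = syllable 1.
  → primary stress on syllable 1.
Suffixed `i.po.pa.fo` (4 syllables):
  Weights: 1 i L, 2 po L, 3 pa L, 4 fo L.
  No heavy syllable in the domain; default to the first syllable = syllable 1.
  → primary stress on syllable 1.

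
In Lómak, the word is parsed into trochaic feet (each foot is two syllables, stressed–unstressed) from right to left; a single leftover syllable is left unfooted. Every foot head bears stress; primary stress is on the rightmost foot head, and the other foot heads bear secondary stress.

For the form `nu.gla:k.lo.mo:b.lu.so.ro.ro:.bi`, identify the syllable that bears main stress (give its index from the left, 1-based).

8

Parse right to left into trochaic (ˈσσ) feet: nu (ˈgla:k.lo) (ˈmo:b.lu) (ˈso.ro) (ˈro:.bi). Syllable 1 is left unfooted.
Foot heads (stressed positions): 2, 4, 6, 8.
End Rule Rightmost: primary stress on the rightmost head = syllable 8.
Primary stress: syllable 8 → nu.gla:k.lo.mo:b.lu.so.ro.ˈro:.bi.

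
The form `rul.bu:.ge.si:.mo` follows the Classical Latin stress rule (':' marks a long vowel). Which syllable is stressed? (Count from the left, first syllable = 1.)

Classical Latin: stress the penult if heavy (long vowel or closed), else the antepenult.
Weights: 3 ge L, 4 si: H, 5 mo L.
The penult (syllable 4, si:) is heavy, so it takes stress.
Stress on syllable 4: rul.bu:.ge.ˈsi:.mo.

4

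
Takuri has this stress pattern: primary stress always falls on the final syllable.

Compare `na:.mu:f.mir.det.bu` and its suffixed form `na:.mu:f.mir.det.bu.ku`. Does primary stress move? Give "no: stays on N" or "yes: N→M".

yes: 5→6

Base `na:.mu:f.mir.det.bu` (5 syllables):
  The word has 5 syllables; the final syllable is syllable 5 (bu).
  → primary stress on syllable 5.
Suffixed `na:.mu:f.mir.det.bu.ku` (6 syllables):
  The word has 6 syllables; the final syllable is syllable 6 (ku).
  → primary stress on syllable 6.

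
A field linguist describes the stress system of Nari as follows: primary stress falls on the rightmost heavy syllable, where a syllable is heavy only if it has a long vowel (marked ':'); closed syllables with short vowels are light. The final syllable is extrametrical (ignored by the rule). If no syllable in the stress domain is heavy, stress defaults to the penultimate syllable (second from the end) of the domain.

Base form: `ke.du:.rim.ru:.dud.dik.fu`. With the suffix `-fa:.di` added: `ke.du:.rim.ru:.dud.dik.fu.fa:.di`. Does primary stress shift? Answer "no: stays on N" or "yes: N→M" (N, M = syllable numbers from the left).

Base `ke.du:.rim.ru:.dud.dik.fu` (7 syllables):
  The final syllable (7, fu) is extrametrical; the stress domain is syllables 1–6.
  Weights: 1 ke L, 2 du: H, 3 rim L, 4 ru: H, 5 dud L, 6 dik L.
  Heavy syllables in the domain: 2, 4. The rightmost is syllable 4 (ru:).
  → primary stress on syllable 4.
Suffixed `ke.du:.rim.ru:.dud.dik.fu.fa:.di` (9 syllables):
  The final syllable (9, di) is extrametrical; the stress domain is syllables 1–8.
  Weights: 1 ke L, 2 du: H, 3 rim L, 4 ru: H, 5 dud L, 6 dik L, 7 fu L, 8 fa: H.
  Heavy syllables in the domain: 2, 4, 8. The rightmost is syllable 8 (fa:).
  → primary stress on syllable 8.

yes: 4→8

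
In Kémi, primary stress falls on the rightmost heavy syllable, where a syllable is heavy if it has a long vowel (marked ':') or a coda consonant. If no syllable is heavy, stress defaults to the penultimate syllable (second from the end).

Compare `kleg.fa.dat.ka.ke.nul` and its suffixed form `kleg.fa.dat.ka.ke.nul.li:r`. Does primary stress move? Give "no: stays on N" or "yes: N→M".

yes: 6→7

Base `kleg.fa.dat.ka.ke.nul` (6 syllables):
  Weights: 1 kleg H, 2 fa L, 3 dat H, 4 ka L, 5 ke L, 6 nul H.
  Heavy syllables in the domain: 1, 3, 6. The rightmost is syllable 6 (nul).
  → primary stress on syllable 6.
Suffixed `kleg.fa.dat.ka.ke.nul.li:r` (7 syllables):
  Weights: 1 kleg H, 2 fa L, 3 dat H, 4 ka L, 5 ke L, 6 nul H, 7 li:r H.
  Heavy syllables in the domain: 1, 3, 6, 7. The rightmost is syllable 7 (li:r).
  → primary stress on syllable 7.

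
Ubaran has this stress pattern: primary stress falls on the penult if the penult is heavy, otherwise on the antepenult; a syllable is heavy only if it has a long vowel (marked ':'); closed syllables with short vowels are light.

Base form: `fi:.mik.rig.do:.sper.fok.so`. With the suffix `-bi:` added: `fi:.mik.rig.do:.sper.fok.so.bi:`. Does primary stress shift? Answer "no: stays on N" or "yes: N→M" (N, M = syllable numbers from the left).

Base `fi:.mik.rig.do:.sper.fok.so` (7 syllables):
  Weights: 5 sper L, 6 fok L, 7 so L.
  The penult (syllable 6, fok) is light, so stress falls on the antepenult (syllable 5, sper).
  → primary stress on syllable 5.
Suffixed `fi:.mik.rig.do:.sper.fok.so.bi:` (8 syllables):
  Weights: 6 fok L, 7 so L, 8 bi: H.
  The penult (syllable 7, so) is light, so stress falls on the antepenult (syllable 6, fok).
  → primary stress on syllable 6.

yes: 5→6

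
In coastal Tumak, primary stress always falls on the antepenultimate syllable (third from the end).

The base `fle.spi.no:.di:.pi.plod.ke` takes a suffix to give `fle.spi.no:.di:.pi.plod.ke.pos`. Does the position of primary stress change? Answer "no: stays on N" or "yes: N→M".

yes: 5→6

Base `fle.spi.no:.di:.pi.plod.ke` (7 syllables):
  The word has 7 syllables; the antepenultimate syllable (third from the end) is syllable 5 (pi).
  → primary stress on syllable 5.
Suffixed `fle.spi.no:.di:.pi.plod.ke.pos` (8 syllables):
  The word has 8 syllables; the antepenultimate syllable (third from the end) is syllable 6 (plod).
  → primary stress on syllable 6.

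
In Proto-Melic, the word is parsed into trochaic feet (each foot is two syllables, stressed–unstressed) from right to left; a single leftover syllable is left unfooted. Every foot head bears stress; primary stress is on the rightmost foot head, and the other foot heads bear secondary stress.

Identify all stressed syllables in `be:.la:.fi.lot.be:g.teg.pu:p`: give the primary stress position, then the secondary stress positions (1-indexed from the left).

primary 6, secondary 2, 4

Parse right to left into trochaic (ˈσσ) feet: be: (ˈla:.fi) (ˈlot.be:g) (ˈteg.pu:p). Syllable 1 is left unfooted.
Foot heads (stressed positions): 2, 4, 6.
End Rule Rightmost: primary stress on the rightmost head = syllable 6.
Secondary stress on 2, 4: be:.ˌla:.fi.ˌlot.be:g.ˈteg.pu:p.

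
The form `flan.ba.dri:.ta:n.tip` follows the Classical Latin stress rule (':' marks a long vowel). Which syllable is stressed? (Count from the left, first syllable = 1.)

4

Classical Latin: stress the penult if heavy (long vowel or closed), else the antepenult.
Weights: 3 dri: H, 4 ta:n H, 5 tip H.
The penult (syllable 4, ta:n) is heavy, so it takes stress.
Stress on syllable 4: flan.ba.dri:.ˈta:n.tip.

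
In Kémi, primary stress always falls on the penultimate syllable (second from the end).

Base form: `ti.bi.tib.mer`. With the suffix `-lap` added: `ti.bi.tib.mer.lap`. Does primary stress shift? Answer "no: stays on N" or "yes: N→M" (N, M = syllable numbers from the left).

Base `ti.bi.tib.mer` (4 syllables):
  The word has 4 syllables; the penultimate syllable (second from the end) is syllable 3 (tib).
  → primary stress on syllable 3.
Suffixed `ti.bi.tib.mer.lap` (5 syllables):
  The word has 5 syllables; the penultimate syllable (second from the end) is syllable 4 (mer).
  → primary stress on syllable 4.

yes: 3→4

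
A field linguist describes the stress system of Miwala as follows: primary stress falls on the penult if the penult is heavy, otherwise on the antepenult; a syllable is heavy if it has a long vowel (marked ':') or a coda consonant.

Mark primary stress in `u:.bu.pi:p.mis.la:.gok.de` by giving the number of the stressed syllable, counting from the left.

Weights: 5 la: H, 6 gok H, 7 de L.
The penult (syllable 6, gok) is heavy, so it takes stress.
Primary stress: syllable 6 → u:.bu.pi:p.mis.la:.ˈgok.de.

6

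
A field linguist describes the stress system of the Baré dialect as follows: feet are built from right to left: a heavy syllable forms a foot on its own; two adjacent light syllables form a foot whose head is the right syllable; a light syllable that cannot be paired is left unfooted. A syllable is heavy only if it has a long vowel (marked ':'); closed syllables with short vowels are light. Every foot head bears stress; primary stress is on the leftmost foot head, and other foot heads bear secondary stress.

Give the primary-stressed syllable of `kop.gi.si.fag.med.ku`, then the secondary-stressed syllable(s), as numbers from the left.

primary 2, secondary 4, 6

Weights: 1 kop L, 2 gi L, 3 si L, 4 fag L, 5 med L, 6 ku L.
Parse right to left (heavy = foot alone; LL = one foot; stranded L unfooted): (kop.ˈgi) (si.ˈfag) (med.ˈku).
Foot heads: 2, 4, 6.
Primary stress on the leftmost head = syllable 2.
Secondary stress on 4, 6: kop.ˈgi.si.ˌfag.med.ˌku.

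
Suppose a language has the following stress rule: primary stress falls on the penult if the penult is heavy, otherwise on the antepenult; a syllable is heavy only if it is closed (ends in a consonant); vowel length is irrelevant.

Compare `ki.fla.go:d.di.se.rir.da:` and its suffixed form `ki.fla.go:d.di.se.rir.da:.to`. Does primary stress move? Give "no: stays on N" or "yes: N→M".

no: stays on 6

Base `ki.fla.go:d.di.se.rir.da:` (7 syllables):
  Weights: 5 se L, 6 rir H, 7 da: L.
  The penult (syllable 6, rir) is heavy, so it takes stress.
  → primary stress on syllable 6.
Suffixed `ki.fla.go:d.di.se.rir.da:.to` (8 syllables):
  Weights: 6 rir H, 7 da: L, 8 to L.
  The penult (syllable 7, da:) is light, so stress falls on the antepenult (syllable 6, rir).
  → primary stress on syllable 6.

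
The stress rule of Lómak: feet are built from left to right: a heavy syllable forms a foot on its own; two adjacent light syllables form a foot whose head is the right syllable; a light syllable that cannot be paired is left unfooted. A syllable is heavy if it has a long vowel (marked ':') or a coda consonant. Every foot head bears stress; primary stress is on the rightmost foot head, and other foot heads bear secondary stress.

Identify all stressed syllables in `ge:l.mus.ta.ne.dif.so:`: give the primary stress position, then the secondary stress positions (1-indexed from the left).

Weights: 1 ge:l H, 2 mus H, 3 ta L, 4 ne L, 5 dif H, 6 so: H.
Parse left to right (heavy = foot alone; LL = one foot; stranded L unfooted): (ˈge:l) (ˈmus) (ta.ˈne) (ˈdif) (ˈso:).
Foot heads: 1, 2, 4, 5, 6.
Primary stress on the rightmost head = syllable 6.
Secondary stress on 1, 2, 4, 5: ˌge:l.ˌmus.ta.ˌne.ˌdif.ˈso:.

primary 6, secondary 1, 2, 4, 5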